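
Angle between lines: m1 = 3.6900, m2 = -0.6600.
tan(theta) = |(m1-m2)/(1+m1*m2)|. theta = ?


m1-m2 = 4.35
1+m1*m2 = -1.4354
tan(theta) = |4.35/(-1.4354)| = 3.030514
theta = arctan(|4.35/(-1.4354)|) = 71.7383 degrees (acute angle)

71.7383 degrees


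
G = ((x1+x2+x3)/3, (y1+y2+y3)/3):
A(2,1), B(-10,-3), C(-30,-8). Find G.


Gx = (2- 10- 30)/3 = -38/3 = -12.6667
Gy = (1- 3- 8)/3 = -10/3 = -3.3333

G = (-12.6667, -3.3333)


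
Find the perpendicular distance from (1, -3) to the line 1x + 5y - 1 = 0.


|1*1 + 5*(-3) - 1| = |-15| = 15
sqrt(1 + 25) = sqrt(26) = 5.0990
d = 15/sqrt(26) = 2.9417

2.9417


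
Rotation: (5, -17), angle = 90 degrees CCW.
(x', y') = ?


cos(90) = 0, sin(90) = 1
x' = 5*0 + 17*1 = 17
y' = 5*1 - 17*0 = 5

(17, 5)


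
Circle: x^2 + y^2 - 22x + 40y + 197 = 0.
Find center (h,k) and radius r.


h = -D/2 = 22/2 = 11
k = -E/2 = -40/2 = -20
r^2 = h^2 + k^2 - F = 121 + 400 - 197 = 324
r = 18

Center (11, -20), radius = 18


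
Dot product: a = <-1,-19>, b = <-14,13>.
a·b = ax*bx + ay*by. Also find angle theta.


a·b = -1*(-14) - 19*13 = 14 - 247 = -233
|a| = sqrt(1+361) = 19.0263
|b| = sqrt(196+169) = 19.1050
cos(theta) = -233/(sqrt(362)*sqrt(365)) = -233/sqrt(132130) = -0.640996
theta = arccos(-233/sqrt(132130)) = 129.8661 degrees

a·b = -233, theta = 129.8661 deg


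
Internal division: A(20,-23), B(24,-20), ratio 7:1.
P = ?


Px = (7*24 + 1*20)/8 = 188/8 = 23.5000
Py = (7*(-20) + 1*(-23))/8 = -163/8 = -20.3750

P = (23.5000, -20.3750)


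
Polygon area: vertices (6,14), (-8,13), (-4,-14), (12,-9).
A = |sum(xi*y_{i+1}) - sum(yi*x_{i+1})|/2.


sum(xi*y_{i+1}) = 6*13 - 8*(-14) - 4*(-9) + 12*14 = 394
sum(yi*x_{i+1}) = 14*(-8) + 13*(-4) - 14*12 - 9*6 = -386
Area = |394 + 386|/2 = 780/2 = 390.0000

390.0000 sq units


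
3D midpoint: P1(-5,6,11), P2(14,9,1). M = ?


Mx = (-5+14)/2 = 4.5000
My = (6+9)/2 = 7.5000
Mz = (11+1)/2 = 6.0000

M = (4.5000, 7.5000, 6.0000)


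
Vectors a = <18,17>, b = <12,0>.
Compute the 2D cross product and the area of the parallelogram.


cross = 18*0 - 17*12 = 0 - 204 = -204
Parallelogram area = |-204| = 204

cross = -204, parallelogram area = 204


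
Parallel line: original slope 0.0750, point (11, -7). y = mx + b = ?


Parallel lines have equal slopes.
m2 = 0.0750
b2 = -7 - 0.0750*11 = -7.8250

y = 0.0750x - 7.8250


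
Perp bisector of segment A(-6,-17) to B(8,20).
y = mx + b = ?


Midpoint = (1, 1.5)
Slope of AB = dy/dx = 37/14 = 2.6429
Perp slope = -dx/dy = -14/37 = -0.3784
b = My - (perp slope)*Mx = 1.5 + (14*1)/37 = 1.5 + 0.3784 = 1.8784

y = -0.3784x + 1.8784


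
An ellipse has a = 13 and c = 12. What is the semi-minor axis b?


b^2 = 13^2 - (12)^2 = 169 - 144 = 25
b = sqrt(25) = 5

b = 5


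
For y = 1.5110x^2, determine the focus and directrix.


a = 1.5110
1/(4a) = 0.1655
Focus = (0, 0.1655)
Directrix: y = -0.1655

Focus = (0, 0.1655), Directrix: y = -0.1655


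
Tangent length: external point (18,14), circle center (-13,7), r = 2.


d = sqrt((18+ 13)^2 + (14-7)^2) = sqrt(961+49) = 31.7805
L = sqrt(1010.0000 - 4) = sqrt(1006.0000) = 31.7175

31.7175


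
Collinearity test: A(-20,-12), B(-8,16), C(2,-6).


-20*(16+ 6) - 8*(-6+ 12) + 2*(-12-16)
= -440 - 48 - 56 = -544

No, not collinear (determinant = -544)


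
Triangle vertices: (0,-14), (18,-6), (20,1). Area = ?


0*(-6-1) = 0
18*(1+ 14) = 270
20*(-14+ 6) = -160
sum = 110
Area = |110|/2 = 55.0000

55.0000 sq units


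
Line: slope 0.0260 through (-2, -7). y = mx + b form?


y + 7 = 0.0260(x + 2)
y = 0.0260x - 7 - 0.0260*(-2)
y = 0.0260x - 6.9480

y = 0.0260x - 6.9480


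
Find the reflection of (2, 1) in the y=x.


Reflection rule for y=x: (y, x)
(2, 1) -> (1, 2)

(1, 2)


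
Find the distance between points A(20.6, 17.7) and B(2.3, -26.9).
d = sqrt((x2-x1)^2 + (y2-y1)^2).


dx = 2.3 - 20.6 = -18.3
dy = -26.9 - 17.7 = -44.6
d = sqrt(334.89 + 1989.16) = sqrt(2324.05) = 48.2084

48.2084


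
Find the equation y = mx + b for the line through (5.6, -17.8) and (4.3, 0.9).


m = (18.7)/(-1.3) = -14.3846
b = y1 - m*x1 = -17.8 - (18.7*5.6)/(-1.3) = -17.8 + 80.5538 = 62.7538

y = -14.3846x + 62.7538


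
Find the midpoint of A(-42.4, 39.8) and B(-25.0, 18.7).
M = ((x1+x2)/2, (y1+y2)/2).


Mx = (-42.4 - 25.0)/2 = -67.4/2 = -33.7000
My = (39.8 + 18.7)/2 = 58.5/2 = 29.2500

(-33.7000, 29.2500)


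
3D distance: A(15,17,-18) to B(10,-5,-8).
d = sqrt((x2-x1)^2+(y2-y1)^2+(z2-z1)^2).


dx=-5, dy=-22, dz=10
d = sqrt(25+484+100) = sqrt(609) = 24.6779

24.6779


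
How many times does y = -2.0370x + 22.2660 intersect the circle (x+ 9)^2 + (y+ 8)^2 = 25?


Substitute y = -2.0370x + 22.2660: (x+ 9)^2 + (-2.0370x+22.2660+ 8)^2 = 25
Expand to Ax^2 + Bx + C = 0, where b-k = 30.266
A = 1+m^2 = 5.149369
B = 2(m(b-k) - h) = 2(-2.0370*30.266 + 9) = -105.303684
C = h^2 + (b-k)^2 - r^2 = 81 + 916.030756 - 25 = 972.030756
disc = B^2-4AC = 11088.8659 - 20021.3802 = -8932.5143
disc < 0

0 intersection points


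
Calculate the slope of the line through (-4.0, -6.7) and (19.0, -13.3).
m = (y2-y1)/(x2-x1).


dy = -13.3 + 6.7 = -6.6
dx = 19.0 + 4.0 = 23.0
m = -6.6/23.0 = -0.2870

m = -0.2870


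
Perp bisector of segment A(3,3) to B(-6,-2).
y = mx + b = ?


Midpoint = (-1.5, 0.5)
Slope of AB = dy/dx = -5/(-9) = 0.5556
Perp slope = -dx/dy = -9/5 = -1.8000
b = My - (perp slope)*Mx = 0.5 + (-9*(-1.5))/(-5) = 0.5 - 2.7000 = -2.2000

y = -1.8000x - 2.2000


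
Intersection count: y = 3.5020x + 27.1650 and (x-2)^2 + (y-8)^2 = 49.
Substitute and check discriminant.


Substitute y = 3.5020x + 27.1650: (x-2)^2 + (3.5020x+27.1650-8)^2 = 49
Expand to Ax^2 + Bx + C = 0, where b-k = 19.165
A = 1+m^2 = 13.264004
B = 2(m(b-k) - h) = 2(3.5020*19.165 - 2) = 130.23166
C = h^2 + (b-k)^2 - r^2 = 4 + 367.297225 - 49 = 322.297225
disc = B^2-4AC = 16960.2853 - 17099.8067 = -139.5214
disc < 0

0 intersection points


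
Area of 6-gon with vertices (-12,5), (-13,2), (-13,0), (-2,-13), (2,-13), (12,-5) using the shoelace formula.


sum(xi*y_{i+1}) = -12*2 - 13*0 - 13*(-13) - 2*(-13) + 2*(-5) + 12*5 = 221
sum(yi*x_{i+1}) = 5*(-13) + 2*(-13) + 0*(-2) - 13*2 - 13*12 - 5*(-12) = -213
Area = |221 + 213|/2 = 434/2 = 217.0000

217.0000 sq units


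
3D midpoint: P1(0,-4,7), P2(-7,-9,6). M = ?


Mx = (0- 7)/2 = -3.5000
My = (-4- 9)/2 = -6.5000
Mz = (7+6)/2 = 6.5000

M = (-3.5000, -6.5000, 6.5000)


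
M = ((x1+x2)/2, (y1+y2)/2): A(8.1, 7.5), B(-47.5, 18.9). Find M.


Mx = (8.1 - 47.5)/2 = -39.4/2 = -19.7000
My = (7.5 + 18.9)/2 = 26.4/2 = 13.2000

(-19.7000, 13.2000)


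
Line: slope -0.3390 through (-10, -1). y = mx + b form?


y + 1 = -0.3390(x + 10)
y = -0.3390x - 1 + 0.3390*(-10)
y = -0.3390x - 4.3900

y = -0.3390x - 4.3900


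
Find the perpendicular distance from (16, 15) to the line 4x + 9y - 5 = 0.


|4*16 + 9*15 - 5| = |194| = 194
sqrt(16 + 81) = sqrt(97) = 9.8489
d = 194/sqrt(97) = 19.6977

19.6977


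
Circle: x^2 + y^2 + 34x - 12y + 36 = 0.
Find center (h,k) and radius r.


h = -D/2 = -34/2 = -17
k = -E/2 = 12/2 = 6
r^2 = h^2 + k^2 - F = 289 + 36 - 36 = 289
r = 17

Center (-17, 6), radius = 17


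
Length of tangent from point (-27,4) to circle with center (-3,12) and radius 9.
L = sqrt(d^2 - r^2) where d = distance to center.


d = sqrt((-27+ 3)^2 + (4-12)^2) = sqrt(576+64) = 25.2982
L = sqrt(640.0000 - 81) = sqrt(559.0000) = 23.6432

23.6432


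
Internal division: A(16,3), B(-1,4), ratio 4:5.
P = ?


Px = (4*(-1) + 5*16)/9 = 76/9 = 8.4444
Py = (4*4 + 5*3)/9 = 31/9 = 3.4444

P = (8.4444, 3.4444)


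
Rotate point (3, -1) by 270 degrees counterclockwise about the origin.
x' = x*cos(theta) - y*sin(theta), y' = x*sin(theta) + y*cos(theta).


cos(270) = 0, sin(270) = -1
x' = 3*0 + 1*(-1) = -1
y' = 3*(-1) - 1*0 = -3

(-1, -3)


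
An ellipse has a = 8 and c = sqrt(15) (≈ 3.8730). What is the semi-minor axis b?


b^2 = 8^2 - (sqrt(15))^2 = 64 - 15 = 49
b = sqrt(49) = 7

b = 7


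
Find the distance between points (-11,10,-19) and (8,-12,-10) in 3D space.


dx=19, dy=-22, dz=9
d = sqrt(361+484+81) = sqrt(926) = 30.4302

30.4302


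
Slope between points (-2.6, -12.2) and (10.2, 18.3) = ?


dy = 18.3 + 12.2 = 30.5
dx = 10.2 + 2.6 = 12.8
m = 30.5/12.8 = 2.3828

m = 2.3828


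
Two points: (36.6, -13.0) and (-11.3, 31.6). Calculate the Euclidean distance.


dx = -11.3 - 36.6 = -47.9
dy = 31.6 + 13.0 = 44.6
d = sqrt(2294.41 + 1989.16) = sqrt(4283.57) = 65.4490

65.4490


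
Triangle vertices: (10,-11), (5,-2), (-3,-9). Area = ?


10*(-2+ 9) = 70
5*(-9+ 11) = 10
-3*(-11+ 2) = 27
sum = 107
Area = |107|/2 = 53.5000

53.5000 sq units


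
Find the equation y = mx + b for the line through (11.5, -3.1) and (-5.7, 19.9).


m = (23.0)/(-17.2) = -1.3372
b = y1 - m*x1 = -3.1 - (23.0*11.5)/(-17.2) = -3.1 + 15.3779 = 12.2779

y = -1.3372x + 12.2779


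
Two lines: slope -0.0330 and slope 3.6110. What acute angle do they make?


m1-m2 = -3.644
1+m1*m2 = 0.880837
tan(theta) = |-3.644/0.880837| = 4.136974
theta = arctan(|-3.644/0.880837|) = 76.4110 degrees (acute angle)

76.4110 degrees


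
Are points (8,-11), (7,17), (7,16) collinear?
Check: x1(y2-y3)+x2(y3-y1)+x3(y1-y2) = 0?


8*(17-16) + 7*(16+ 11) + 7*(-11-17)
= 8 + 189 - 196 = 1

No, not collinear (determinant = 1)


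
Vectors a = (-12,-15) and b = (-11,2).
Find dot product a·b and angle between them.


a·b = -12*(-11) - 15*2 = 132 - 30 = 102
|a| = sqrt(144+225) = 19.2094
|b| = sqrt(121+4) = 11.1803
cos(theta) = 102/(sqrt(369)*sqrt(125)) = 102/sqrt(46125) = 0.474933
theta = arccos(102/sqrt(46125)) = 61.6450 degrees

a·b = 102, theta = 61.6450 deg


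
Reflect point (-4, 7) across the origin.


Reflection rule for origin: (-x, -y)
(-4, 7) -> (4, -7)

(4, -7)


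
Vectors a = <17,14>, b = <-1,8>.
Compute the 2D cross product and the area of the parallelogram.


cross = 17*8 - 14*(-1) = 136 + 14 = 150
Parallelogram area = |150| = 150

cross = 150, parallelogram area = 150


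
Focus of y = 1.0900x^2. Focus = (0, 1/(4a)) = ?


a = 1.0900
4a = 4.3600
focus = (0, 1/4.3600) = (0, 0.2294)

Focus = (0, 0.2294)


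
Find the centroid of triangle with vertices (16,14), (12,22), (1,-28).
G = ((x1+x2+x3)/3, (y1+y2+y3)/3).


Gx = (16+12+1)/3 = 29/3 = 9.6667
Gy = (14+22- 28)/3 = 8/3 = 2.6667

G = (9.6667, 2.6667)


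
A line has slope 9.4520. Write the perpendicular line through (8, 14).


Perpendicular slope = -1/m1 = -1/9.4520 = -0.1058
b2 = y0 - m2*x0 = 14 + 8/9.4520 = 14 + 0.8464 = 14.8464

y = -0.1058x + 14.8464


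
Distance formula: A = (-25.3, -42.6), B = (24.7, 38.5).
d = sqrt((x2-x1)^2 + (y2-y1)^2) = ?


dx = 24.7 + 25.3 = 50.0
dy = 38.5 + 42.6 = 81.1
d = sqrt(2500.0 + 6577.21) = sqrt(9077.21) = 95.2744

95.2744


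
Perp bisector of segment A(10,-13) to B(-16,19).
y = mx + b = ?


Midpoint = (-3, 3)
Slope of AB = dy/dx = 32/(-26) = -1.2308
Perp slope = -dx/dy = 26/32 = 0.8125
b = My - (perp slope)*Mx = 3 + (-26*(-3))/32 = 3 + 2.4375 = 5.4375

y = 0.8125x + 5.4375


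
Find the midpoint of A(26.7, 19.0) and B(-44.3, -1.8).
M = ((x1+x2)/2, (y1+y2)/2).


Mx = (26.7 - 44.3)/2 = -17.6/2 = -8.8000
My = (19.0 - 1.8)/2 = 17.2/2 = 8.6000

(-8.8000, 8.6000)


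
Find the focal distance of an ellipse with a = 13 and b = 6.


c^2 = 13^2 - 6^2 = 169 - 36 = 133
c = sqrt(133) = 11.5326

c = 11.5326


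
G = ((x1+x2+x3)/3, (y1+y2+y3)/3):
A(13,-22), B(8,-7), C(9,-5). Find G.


Gx = (13+8+9)/3 = 30/3 = 10.0000
Gy = (-22- 7- 5)/3 = -34/3 = -11.3333

G = (10.0000, -11.3333)


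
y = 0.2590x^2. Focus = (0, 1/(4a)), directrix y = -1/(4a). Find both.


a = 0.2590
1/(4a) = 0.9653
Focus = (0, 0.9653)
Directrix: y = -0.9653

Focus = (0, 0.9653), Directrix: y = -0.9653


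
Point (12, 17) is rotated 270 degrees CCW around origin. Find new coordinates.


cos(270) = 0, sin(270) = -1
x' = 12*0 - 17*(-1) = 17
y' = 12*(-1) + 17*0 = -12

(17, -12)


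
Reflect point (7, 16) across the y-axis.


Reflection rule for y-axis: (-x, y)
(7, 16) -> (-7, 16)

(-7, 16)


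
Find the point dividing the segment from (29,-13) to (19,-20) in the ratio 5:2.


Px = (5*19 + 2*29)/7 = 153/7 = 21.8571
Py = (5*(-20) + 2*(-13))/7 = -126/7 = -18.0000

P = (21.8571, -18.0000)


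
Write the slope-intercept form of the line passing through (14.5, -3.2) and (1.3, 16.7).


m = (19.9)/(-13.2) = -1.5076
b = y1 - m*x1 = -3.2 - (19.9*14.5)/(-13.2) = -3.2 + 21.8598 = 18.6598

y = -1.5076x + 18.6598


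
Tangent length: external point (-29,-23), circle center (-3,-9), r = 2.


d = sqrt((-29+ 3)^2 + (-23+ 9)^2) = sqrt(676+196) = 29.5296
L = sqrt(872.0000 - 4) = sqrt(868.0000) = 29.4618

29.4618


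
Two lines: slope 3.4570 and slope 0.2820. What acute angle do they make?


m1-m2 = 3.175
1+m1*m2 = 1.974874
tan(theta) = |3.175/1.974874| = 1.607698
theta = arctan(|3.175/1.974874|) = 58.1181 degrees (acute angle)

58.1181 degrees


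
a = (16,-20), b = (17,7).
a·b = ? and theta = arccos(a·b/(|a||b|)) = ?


a·b = 16*17 - 20*7 = 272 - 140 = 132
|a| = sqrt(256+400) = 25.6125
|b| = sqrt(289+49) = 18.3848
cos(theta) = 132/(sqrt(656)*sqrt(338)) = 132/sqrt(221728) = 0.280326
theta = arccos(132/sqrt(221728)) = 73.7203 degrees

a·b = 132, theta = 73.7203 deg


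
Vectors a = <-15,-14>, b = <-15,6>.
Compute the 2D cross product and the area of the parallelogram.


cross = -15*6 + 14*(-15) = -90 - 210 = -300
Parallelogram area = |-300| = 300

cross = -300, parallelogram area = 300


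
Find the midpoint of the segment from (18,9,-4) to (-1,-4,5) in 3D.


Mx = (18- 1)/2 = 8.5000
My = (9- 4)/2 = 2.5000
Mz = (-4+5)/2 = 0.5000

M = (8.5000, 2.5000, 0.5000)


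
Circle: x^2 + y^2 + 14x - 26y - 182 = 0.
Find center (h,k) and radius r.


h = -D/2 = -14/2 = -7
k = -E/2 = 26/2 = 13
r^2 = h^2 + k^2 - F = 49 + 169 + 182 = 400
r = 20

Center (-7, 13), radius = 20


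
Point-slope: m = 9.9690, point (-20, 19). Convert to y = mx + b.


y - 19 = 9.9690(x + 20)
y = 9.9690x + 19 - 9.9690*(-20)
y = 9.9690x + 218.3800

y = 9.9690x + 218.3800


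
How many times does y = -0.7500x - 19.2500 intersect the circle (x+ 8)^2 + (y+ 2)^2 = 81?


Substitute y = -0.7500x - 19.2500: (x+ 8)^2 + (-0.7500x- 19.2500+ 2)^2 = 81
Expand to Ax^2 + Bx + C = 0, where b-k = -17.25
A = 1+m^2 = 1.5625
B = 2(m(b-k) - h) = 2(-0.7500*(-17.25) + 8) = 41.875
C = h^2 + (b-k)^2 - r^2 = 64 + 297.5625 - 81 = 280.5625
disc = B^2-4AC = 1753.5156 - 1753.5156 = 0
disc = 0

1 intersection point (tangent)


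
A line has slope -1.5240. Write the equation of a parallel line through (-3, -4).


Parallel lines have equal slopes.
m2 = -1.5240
b2 = -4 + 1.5240*(-3) = -8.5720

y = -1.5240x - 8.5720


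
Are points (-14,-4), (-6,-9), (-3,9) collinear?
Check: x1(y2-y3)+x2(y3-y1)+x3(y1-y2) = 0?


-14*(-9-9) - 6*(9+ 4) - 3*(-4+ 9)
= 252 - 78 - 15 = 159

No, not collinear (determinant = 159)


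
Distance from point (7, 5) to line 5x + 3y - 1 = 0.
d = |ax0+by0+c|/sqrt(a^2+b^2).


|5*7 + 3*5 - 1| = |49| = 49
sqrt(25 + 9) = sqrt(34) = 5.8310
d = 49/sqrt(34) = 8.4034

8.4034


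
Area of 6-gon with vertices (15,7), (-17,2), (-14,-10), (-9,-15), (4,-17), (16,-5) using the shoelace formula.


sum(xi*y_{i+1}) = 15*2 - 17*(-10) - 14*(-15) - 9*(-17) + 4*(-5) + 16*7 = 655
sum(yi*x_{i+1}) = 7*(-17) + 2*(-14) - 10*(-9) - 15*4 - 17*16 - 5*15 = -464
Area = |655 + 464|/2 = 1119/2 = 559.5000

559.5000 sq units


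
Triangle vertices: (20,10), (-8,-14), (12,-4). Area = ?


20*(-14+ 4) = -200
-8*(-4-10) = 112
12*(10+ 14) = 288
sum = 200
Area = |200|/2 = 100.0000

100.0000 sq units


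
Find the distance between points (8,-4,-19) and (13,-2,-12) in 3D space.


dx=5, dy=2, dz=7
d = sqrt(25+4+49) = sqrt(78) = 8.8318

8.8318


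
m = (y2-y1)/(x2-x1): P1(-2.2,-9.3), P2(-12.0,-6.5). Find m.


dy = -6.5 + 9.3 = 2.8
dx = -12.0 + 2.2 = -9.8
m = 2.8/(-9.8) = -0.2857

m = -0.2857


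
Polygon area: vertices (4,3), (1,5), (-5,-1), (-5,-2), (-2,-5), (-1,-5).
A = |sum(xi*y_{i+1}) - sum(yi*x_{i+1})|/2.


sum(xi*y_{i+1}) = 4*5 + 1*(-1) - 5*(-2) - 5*(-5) - 2*(-5) - 1*3 = 61
sum(yi*x_{i+1}) = 3*1 + 5*(-5) - 1*(-5) - 2*(-2) - 5*(-1) - 5*4 = -28
Area = |61 + 28|/2 = 89/2 = 44.5000

44.5000 sq units


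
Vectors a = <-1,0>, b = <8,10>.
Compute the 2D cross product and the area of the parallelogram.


cross = -1*10 - 0*8 = -10 - 0 = -10
Parallelogram area = |-10| = 10

cross = -10, parallelogram area = 10


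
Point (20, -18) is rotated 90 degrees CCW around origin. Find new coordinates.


cos(90) = 0, sin(90) = 1
x' = 20*0 + 18*1 = 18
y' = 20*1 - 18*0 = 20

(18, 20)


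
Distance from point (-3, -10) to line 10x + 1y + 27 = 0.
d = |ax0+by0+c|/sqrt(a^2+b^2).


|10*(-3) + 1*(-10) + 27| = |-13| = 13
sqrt(100 + 1) = sqrt(101) = 10.0499
d = 13/sqrt(101) = 1.2935

1.2935


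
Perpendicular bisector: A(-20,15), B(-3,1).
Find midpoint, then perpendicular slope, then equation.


Midpoint = (-11.5, 8)
Slope of AB = dy/dx = -14/17 = -0.8235
Perp slope = -dx/dy = 17/14 = 1.2143
b = My - (perp slope)*Mx = 8 + (17*(-11.5))/(-14) = 8 + 13.9643 = 21.9643

y = 1.2143x + 21.9643


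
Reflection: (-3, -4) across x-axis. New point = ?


Reflection rule for x-axis: (x, -y)
(-3, -4) -> (-3, 4)

(-3, 4)


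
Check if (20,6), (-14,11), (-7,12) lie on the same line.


20*(11-12) - 14*(12-6) - 7*(6-11)
= -20 - 84 + 35 = -69

No, not collinear (determinant = -69)


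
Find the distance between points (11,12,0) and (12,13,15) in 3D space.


dx=1, dy=1, dz=15
d = sqrt(1+1+225) = sqrt(227) = 15.0665

15.0665


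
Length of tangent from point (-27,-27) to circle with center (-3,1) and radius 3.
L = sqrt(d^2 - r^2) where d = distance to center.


d = sqrt((-27+ 3)^2 + (-27-1)^2) = sqrt(576+784) = 36.8782
L = sqrt(1360.0000 - 9) = sqrt(1351.0000) = 36.7560

36.7560


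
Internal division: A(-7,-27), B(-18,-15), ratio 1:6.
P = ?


Px = (1*(-18) + 6*(-7))/7 = -60/7 = -8.5714
Py = (1*(-15) + 6*(-27))/7 = -177/7 = -25.2857

P = (-8.5714, -25.2857)


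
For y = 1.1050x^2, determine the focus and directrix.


a = 1.1050
1/(4a) = 0.2262
Focus = (0, 0.2262)
Directrix: y = -0.2262

Focus = (0, 0.2262), Directrix: y = -0.2262


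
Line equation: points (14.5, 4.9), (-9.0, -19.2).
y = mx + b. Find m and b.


m = (-24.1)/(-23.5) = 1.0255
b = y1 - m*x1 = 4.9 - (-24.1*14.5)/(-23.5) = 4.9 - 14.8702 = -9.9702

y = 1.0255x - 9.9702


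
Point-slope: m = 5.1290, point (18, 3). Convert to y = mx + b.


y - 3 = 5.1290(x - 18)
y = 5.1290x + 3 - 5.1290*18
y = 5.1290x - 89.3220

y = 5.1290x - 89.3220


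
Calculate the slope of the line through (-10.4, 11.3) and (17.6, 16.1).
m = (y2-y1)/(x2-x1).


dy = 16.1 - 11.3 = 4.8
dx = 17.6 + 10.4 = 28.0
m = 4.8/28.0 = 0.1714

m = 0.1714


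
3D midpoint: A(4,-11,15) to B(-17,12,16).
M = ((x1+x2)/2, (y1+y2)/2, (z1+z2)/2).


Mx = (4- 17)/2 = -6.5000
My = (-11+12)/2 = 0.5000
Mz = (15+16)/2 = 15.5000

M = (-6.5000, 0.5000, 15.5000)


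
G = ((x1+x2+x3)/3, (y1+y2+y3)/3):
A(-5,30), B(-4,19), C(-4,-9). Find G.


Gx = (-5- 4- 4)/3 = -13/3 = -4.3333
Gy = (30+19- 9)/3 = 40/3 = 13.3333

G = (-4.3333, 13.3333)


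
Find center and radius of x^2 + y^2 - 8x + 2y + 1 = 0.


h = -D/2 = 8/2 = 4
k = -E/2 = -2/2 = -1
r^2 = h^2 + k^2 - F = 16 + 1 - 1 = 16
r = 4

Center (4, -1), radius = 4


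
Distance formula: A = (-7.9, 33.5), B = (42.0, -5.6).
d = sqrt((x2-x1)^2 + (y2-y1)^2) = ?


dx = 42.0 + 7.9 = 49.9
dy = -5.6 - 33.5 = -39.1
d = sqrt(2490.01 + 1528.81) = sqrt(4018.82) = 63.3942

63.3942


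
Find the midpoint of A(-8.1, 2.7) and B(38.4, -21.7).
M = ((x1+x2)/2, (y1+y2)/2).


Mx = (-8.1 + 38.4)/2 = 30.3/2 = 15.1500
My = (2.7 - 21.7)/2 = -19.0/2 = -9.5000

(15.1500, -9.5000)


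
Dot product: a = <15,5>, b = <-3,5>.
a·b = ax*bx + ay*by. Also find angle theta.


a·b = 15*(-3) + 5*5 = -45 + 25 = -20
|a| = sqrt(225+25) = 15.8114
|b| = sqrt(9+25) = 5.8310
cos(theta) = -20/(sqrt(250)*sqrt(34)) = -20/sqrt(8500) = -0.216930
theta = arccos(-20/sqrt(8500)) = 102.5288 degrees

a·b = -20, theta = 102.5288 deg


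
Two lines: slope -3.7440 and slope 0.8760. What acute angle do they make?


m1-m2 = -4.62
1+m1*m2 = -2.279744
tan(theta) = |-4.62/(-2.279744)| = 2.026543
theta = arctan(|-4.62/(-2.279744)|) = 63.7359 degrees (acute angle)

63.7359 degrees


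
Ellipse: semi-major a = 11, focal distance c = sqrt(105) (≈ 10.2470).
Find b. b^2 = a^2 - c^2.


b^2 = 11^2 - (sqrt(105))^2 = 121 - 105 = 16
b = sqrt(16) = 4

b = 4


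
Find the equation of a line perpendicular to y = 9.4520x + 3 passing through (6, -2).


Perpendicular slope = -1/m1 = -1/9.4520 = -0.1058
b2 = y0 - m2*x0 = -2 + 6/9.4520 = -2 + 0.6348 = -1.3652

y = -0.1058x - 1.3652


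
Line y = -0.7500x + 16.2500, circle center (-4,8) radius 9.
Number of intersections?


Substitute y = -0.7500x + 16.2500: (x+ 4)^2 + (-0.7500x+16.2500-8)^2 = 81
Expand to Ax^2 + Bx + C = 0, where b-k = 8.25
A = 1+m^2 = 1.5625
B = 2(m(b-k) - h) = 2(-0.7500*8.25 + 4) = -4.375
C = h^2 + (b-k)^2 - r^2 = 16 + 68.0625 - 81 = 3.0625
disc = B^2-4AC = 19.1406 - 19.1406 = 0
disc = 0

1 intersection point (tangent)


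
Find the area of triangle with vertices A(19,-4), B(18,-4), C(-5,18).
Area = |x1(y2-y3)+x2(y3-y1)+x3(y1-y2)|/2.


19*(-4-18) = -418
18*(18+ 4) = 396
-5*(-4+ 4) = 0
sum = -22
Area = |-22|/2 = 11.0000

11.0000 sq units


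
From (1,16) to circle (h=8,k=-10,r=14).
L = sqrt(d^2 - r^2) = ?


d = sqrt((1-8)^2 + (16+ 10)^2) = sqrt(49+676) = 26.9258
L = sqrt(725.0000 - 196) = sqrt(529.0000) = 23.0000

23.0000


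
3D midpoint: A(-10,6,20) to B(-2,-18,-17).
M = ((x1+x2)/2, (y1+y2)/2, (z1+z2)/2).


Mx = (-10- 2)/2 = -6.0000
My = (6- 18)/2 = -6.0000
Mz = (20- 17)/2 = 1.5000

M = (-6.0000, -6.0000, 1.5000)


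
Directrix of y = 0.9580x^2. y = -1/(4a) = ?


a = 0.9580
1/(4a) = 0.2610
directrix: y = -0.2610 = -0.2610

y = -0.2610


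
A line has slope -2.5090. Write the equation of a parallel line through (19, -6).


Parallel lines have equal slopes.
m2 = -2.5090
b2 = -6 + 2.5090*19 = 41.6710

y = -2.5090x + 41.6710


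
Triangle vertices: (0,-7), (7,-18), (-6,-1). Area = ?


0*(-18+ 1) = 0
7*(-1+ 7) = 42
-6*(-7+ 18) = -66
sum = -24
Area = |-24|/2 = 12.0000

12.0000 sq units


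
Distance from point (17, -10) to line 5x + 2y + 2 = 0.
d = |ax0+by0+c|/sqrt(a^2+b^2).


|5*17 + 2*(-10) + 2| = |67| = 67
sqrt(25 + 4) = sqrt(29) = 5.3852
d = 67/sqrt(29) = 12.4416

12.4416


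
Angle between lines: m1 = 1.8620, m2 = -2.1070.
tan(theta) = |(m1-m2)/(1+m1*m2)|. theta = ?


m1-m2 = 3.969
1+m1*m2 = -2.923234
tan(theta) = |3.969/(-2.923234)| = 1.357743
theta = arctan(|3.969/(-2.923234)|) = 53.6277 degrees (acute angle)

53.6277 degrees


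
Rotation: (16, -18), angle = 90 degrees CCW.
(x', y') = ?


cos(90) = 0, sin(90) = 1
x' = 16*0 + 18*1 = 18
y' = 16*1 - 18*0 = 16

(18, 16)


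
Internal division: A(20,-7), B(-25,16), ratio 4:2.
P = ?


Px = (4*(-25) + 2*20)/6 = -60/6 = -10.0000
Py = (4*16 + 2*(-7))/6 = 50/6 = 8.3333

P = (-10.0000, 8.3333)


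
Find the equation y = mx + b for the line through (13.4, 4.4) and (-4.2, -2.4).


m = (-6.8)/(-17.6) = 0.3864
b = y1 - m*x1 = 4.4 - (-6.8*13.4)/(-17.6) = 4.4 - 5.1773 = -0.7773

y = 0.3864x - 0.7773


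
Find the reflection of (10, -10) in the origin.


Reflection rule for origin: (-x, -y)
(10, -10) -> (-10, 10)

(-10, 10)


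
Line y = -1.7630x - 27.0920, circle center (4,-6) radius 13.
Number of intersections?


Substitute y = -1.7630x - 27.0920: (x-4)^2 + (-1.7630x- 27.0920+ 6)^2 = 169
Expand to Ax^2 + Bx + C = 0, where b-k = -21.092
A = 1+m^2 = 4.108169
B = 2(m(b-k) - h) = 2(-1.7630*(-21.092) - 4) = 66.370392
C = h^2 + (b-k)^2 - r^2 = 16 + 444.872464 - 169 = 291.872464
disc = B^2-4AC = 4405.0289 - 4796.2456 = -391.2167
disc < 0

0 intersection points


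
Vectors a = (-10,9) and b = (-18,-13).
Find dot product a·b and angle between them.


a·b = -10*(-18) + 9*(-13) = 180 - 117 = 63
|a| = sqrt(100+81) = 13.4536
|b| = sqrt(324+169) = 22.2036
cos(theta) = 63/(sqrt(181)*sqrt(493)) = 63/sqrt(89233) = 0.210901
theta = arccos(63/sqrt(89233)) = 77.8249 degrees

a·b = 63, theta = 77.8249 deg


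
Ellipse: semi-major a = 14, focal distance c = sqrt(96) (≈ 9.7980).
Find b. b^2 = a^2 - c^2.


b^2 = 14^2 - (sqrt(96))^2 = 196 - 96 = 100
b = sqrt(100) = 10

b = 10


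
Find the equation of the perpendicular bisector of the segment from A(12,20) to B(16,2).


Midpoint = (14, 11)
Slope of AB = dy/dx = -18/4 = -4.5000
Perp slope = -dx/dy = 4/18 = 0.2222
b = My - (perp slope)*Mx = 11 + (4*14)/(-18) = 11 - 3.1111 = 7.8889

y = 0.2222x + 7.8889


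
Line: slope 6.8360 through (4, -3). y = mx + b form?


y + 3 = 6.8360(x - 4)
y = 6.8360x - 3 - 6.8360*4
y = 6.8360x - 30.3440

y = 6.8360x - 30.3440


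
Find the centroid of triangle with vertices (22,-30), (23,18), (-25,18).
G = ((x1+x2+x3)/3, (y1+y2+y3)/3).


Gx = (22+23- 25)/3 = 20/3 = 6.6667
Gy = (-30+18+18)/3 = 6/3 = 2.0000

G = (6.6667, 2.0000)


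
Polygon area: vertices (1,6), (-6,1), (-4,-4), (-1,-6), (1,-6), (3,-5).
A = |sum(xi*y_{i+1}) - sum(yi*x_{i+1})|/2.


sum(xi*y_{i+1}) = 1*1 - 6*(-4) - 4*(-6) - 1*(-6) + 1*(-5) + 3*6 = 68
sum(yi*x_{i+1}) = 6*(-6) + 1*(-4) - 4*(-1) - 6*1 - 6*3 - 5*1 = -65
Area = |68 + 65|/2 = 133/2 = 66.5000

66.5000 sq units


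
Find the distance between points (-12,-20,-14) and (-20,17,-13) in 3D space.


dx=-8, dy=37, dz=1
d = sqrt(64+1369+1) = sqrt(1434) = 37.8682

37.8682


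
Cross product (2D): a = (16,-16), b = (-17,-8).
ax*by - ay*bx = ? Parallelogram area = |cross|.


cross = 16*(-8) + 16*(-17) = -128 - 272 = -400
Parallelogram area = |-400| = 400

cross = -400, parallelogram area = 400


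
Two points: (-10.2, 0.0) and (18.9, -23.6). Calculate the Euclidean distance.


dx = 18.9 + 10.2 = 29.1
dy = -23.6 - 0.0 = -23.6
d = sqrt(846.81 + 556.96) = sqrt(1403.77) = 37.4669

37.4669


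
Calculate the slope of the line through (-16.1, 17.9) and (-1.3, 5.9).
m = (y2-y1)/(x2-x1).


dy = 5.9 - 17.9 = -12
dx = -1.3 + 16.1 = 14.8
m = -12/14.8 = -0.8108

m = -0.8108


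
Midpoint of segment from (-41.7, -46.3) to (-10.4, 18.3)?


Mx = (-41.7 - 10.4)/2 = -52.1/2 = -26.0500
My = (-46.3 + 18.3)/2 = -28/2 = -14.0000

(-26.0500, -14.0000)


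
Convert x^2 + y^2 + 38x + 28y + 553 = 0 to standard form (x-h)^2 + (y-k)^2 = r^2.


h = -D/2 = -38/2 = -19
k = -E/2 = -28/2 = -14
r^2 = h^2 + k^2 - F = 361 + 196 - 553 = 4
r = 2

Center (-19, -14), radius = 2


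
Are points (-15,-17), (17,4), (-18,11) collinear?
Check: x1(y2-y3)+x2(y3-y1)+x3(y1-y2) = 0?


-15*(4-11) + 17*(11+ 17) - 18*(-17-4)
= 105 + 476 + 378 = 959

No, not collinear (determinant = 959)


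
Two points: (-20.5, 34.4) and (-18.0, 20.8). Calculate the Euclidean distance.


dx = -18.0 + 20.5 = 2.5
dy = 20.8 - 34.4 = -13.6
d = sqrt(6.25 + 184.96) = sqrt(191.21) = 13.8279

13.8279


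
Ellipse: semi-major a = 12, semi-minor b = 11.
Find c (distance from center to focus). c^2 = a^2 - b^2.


c^2 = 12^2 - 11^2 = 144 - 121 = 23
c = sqrt(23) = 4.7958

c = 4.7958


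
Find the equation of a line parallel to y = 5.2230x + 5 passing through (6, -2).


Parallel lines have equal slopes.
m2 = 5.2230
b2 = -2 - 5.2230*6 = -33.3380

y = 5.2230x - 33.3380


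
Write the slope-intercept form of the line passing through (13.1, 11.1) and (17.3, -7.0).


m = (-18.1)/(4.2) = -4.3095
b = y1 - m*x1 = 11.1 - (-18.1*13.1)/(4.2) = 11.1 + 56.4548 = 67.5548

y = -4.3095x + 67.5548


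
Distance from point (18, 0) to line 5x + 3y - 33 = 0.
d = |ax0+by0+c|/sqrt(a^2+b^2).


|5*18 + 3*0 - 33| = |57| = 57
sqrt(25 + 9) = sqrt(34) = 5.8310
d = 57/sqrt(34) = 9.7754

9.7754


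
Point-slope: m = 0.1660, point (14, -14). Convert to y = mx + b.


y + 14 = 0.1660(x - 14)
y = 0.1660x - 14 - 0.1660*14
y = 0.1660x - 16.3240

y = 0.1660x - 16.3240


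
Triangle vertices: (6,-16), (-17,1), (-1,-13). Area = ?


6*(1+ 13) = 84
-17*(-13+ 16) = -51
-1*(-16-1) = 17
sum = 50
Area = |50|/2 = 25.0000

25.0000 sq units


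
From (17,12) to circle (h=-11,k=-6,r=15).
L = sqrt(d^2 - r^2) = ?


d = sqrt((17+ 11)^2 + (12+ 6)^2) = sqrt(784+324) = 33.2866
L = sqrt(1108.0000 - 225) = sqrt(883.0000) = 29.7153

29.7153


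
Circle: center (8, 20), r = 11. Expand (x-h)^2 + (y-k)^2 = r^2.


(x-8)^2 + (y-20)^2 = 11^2
D = -2h = -16, E = -2k = -40
F = h^2+k^2-r^2 = 64+400-121 = 343

x^2 + y^2 - 16x - 40y + 343 = 0


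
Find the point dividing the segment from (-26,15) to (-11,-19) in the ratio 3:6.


Px = (3*(-11) + 6*(-26))/9 = -189/9 = -21.0000
Py = (3*(-19) + 6*15)/9 = 33/9 = 3.6667

P = (-21.0000, 3.6667)


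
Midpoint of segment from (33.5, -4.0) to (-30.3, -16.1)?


Mx = (33.5 - 30.3)/2 = 3.2/2 = 1.6000
My = (-4.0 - 16.1)/2 = -20.1/2 = -10.0500

(1.6000, -10.0500)


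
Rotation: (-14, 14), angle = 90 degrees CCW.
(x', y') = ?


cos(90) = 0, sin(90) = 1
x' = -14*0 - 14*1 = -14
y' = -14*1 + 14*0 = -14

(-14, -14)


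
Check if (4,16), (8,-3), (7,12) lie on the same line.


4*(-3-12) + 8*(12-16) + 7*(16+ 3)
= -60 - 32 + 133 = 41

No, not collinear (determinant = 41)


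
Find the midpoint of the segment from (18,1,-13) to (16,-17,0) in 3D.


Mx = (18+16)/2 = 17.0000
My = (1- 17)/2 = -8.0000
Mz = (-13+0)/2 = -6.5000

M = (17.0000, -8.0000, -6.5000)


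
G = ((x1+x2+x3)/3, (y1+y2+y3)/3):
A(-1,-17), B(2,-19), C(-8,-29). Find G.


Gx = (-1+2- 8)/3 = -7/3 = -2.3333
Gy = (-17- 19- 29)/3 = -65/3 = -21.6667

G = (-2.3333, -21.6667)


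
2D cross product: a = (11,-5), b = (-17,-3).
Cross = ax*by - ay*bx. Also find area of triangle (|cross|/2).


cross = 11*(-3) + 5*(-17) = -33 - 85 = -118
Triangle area = |-118|/2 = 118/2 = 59.0000

cross = -118, triangle area = 59.0000


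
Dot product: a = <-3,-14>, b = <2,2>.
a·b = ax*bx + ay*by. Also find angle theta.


a·b = -3*2 - 14*2 = -6 - 28 = -34
|a| = sqrt(9+196) = 14.3178
|b| = sqrt(4+4) = 2.8284
cos(theta) = -34/(sqrt(205)*sqrt(8)) = -34/sqrt(1640) = -0.839570
theta = arccos(-34/sqrt(1640)) = 147.0948 degrees

a·b = -34, theta = 147.0948 deg


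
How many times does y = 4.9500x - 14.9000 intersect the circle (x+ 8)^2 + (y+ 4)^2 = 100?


Substitute y = 4.9500x - 14.9000: (x+ 8)^2 + (4.9500x- 14.9000+ 4)^2 = 100
Expand to Ax^2 + Bx + C = 0, where b-k = -10.9
A = 1+m^2 = 25.5025
B = 2(m(b-k) - h) = 2(4.9500*(-10.9) + 8) = -91.91
C = h^2 + (b-k)^2 - r^2 = 64 + 118.81 - 100 = 82.81
disc = B^2-4AC = 8447.4481 - 8447.4481 = 0
disc = 0

1 intersection point (tangent)


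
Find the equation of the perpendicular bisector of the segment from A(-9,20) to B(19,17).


Midpoint = (5, 18.5)
Slope of AB = dy/dx = -3/28 = -0.1071
Perp slope = -dx/dy = 28/3 = 9.3333
b = My - (perp slope)*Mx = 18.5 + (28*5)/(-3) = 18.5 - 46.6667 = -28.1667

y = 9.3333x - 28.1667


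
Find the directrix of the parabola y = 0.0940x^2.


a = 0.0940
1/(4a) = 2.6596
directrix: y = -2.6596 = -2.6596

y = -2.6596


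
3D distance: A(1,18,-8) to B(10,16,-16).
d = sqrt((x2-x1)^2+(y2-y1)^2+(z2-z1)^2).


dx=9, dy=-2, dz=-8
d = sqrt(81+4+64) = sqrt(149) = 12.2066

12.2066


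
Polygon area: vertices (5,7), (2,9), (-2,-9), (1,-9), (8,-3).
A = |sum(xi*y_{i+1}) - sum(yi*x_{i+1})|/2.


sum(xi*y_{i+1}) = 5*9 + 2*(-9) - 2*(-9) + 1*(-3) + 8*7 = 98
sum(yi*x_{i+1}) = 7*2 + 9*(-2) - 9*1 - 9*8 - 3*5 = -100
Area = |98 + 100|/2 = 198/2 = 99.0000

99.0000 sq units


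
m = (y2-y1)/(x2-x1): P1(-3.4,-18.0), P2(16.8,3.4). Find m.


dy = 3.4 + 18.0 = 21.4
dx = 16.8 + 3.4 = 20.2
m = 21.4/20.2 = 1.0594

m = 1.0594


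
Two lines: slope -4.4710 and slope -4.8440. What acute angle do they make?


m1-m2 = 0.373
1+m1*m2 = 22.657524
tan(theta) = |0.373/22.657524| = 0.016463
theta = arctan(|0.373/22.657524|) = 0.9431 degrees (acute angle)

0.9431 degrees


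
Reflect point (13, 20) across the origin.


Reflection rule for origin: (-x, -y)
(13, 20) -> (-13, -20)

(-13, -20)


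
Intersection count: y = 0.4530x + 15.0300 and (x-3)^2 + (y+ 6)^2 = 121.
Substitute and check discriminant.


Substitute y = 0.4530x + 15.0300: (x-3)^2 + (0.4530x+15.0300+ 6)^2 = 121
Expand to Ax^2 + Bx + C = 0, where b-k = 21.03
A = 1+m^2 = 1.205209
B = 2(m(b-k) - h) = 2(0.4530*21.03 - 3) = 13.05318
C = h^2 + (b-k)^2 - r^2 = 9 + 442.2609 - 121 = 330.2609
disc = B^2-4AC = 170.3855 - 1592.1336 = -1421.7481
disc < 0

0 intersection points


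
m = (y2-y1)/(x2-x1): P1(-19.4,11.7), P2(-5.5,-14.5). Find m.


dy = -14.5 - 11.7 = -26.2
dx = -5.5 + 19.4 = 13.9
m = -26.2/13.9 = -1.8849

m = -1.8849


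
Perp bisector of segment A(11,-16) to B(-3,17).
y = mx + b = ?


Midpoint = (4, 0.5)
Slope of AB = dy/dx = 33/(-14) = -2.3571
Perp slope = -dx/dy = 14/33 = 0.4242
b = My - (perp slope)*Mx = 0.5 + (-14*4)/33 = 0.5 - 1.6970 = -1.1970

y = 0.4242x - 1.1970


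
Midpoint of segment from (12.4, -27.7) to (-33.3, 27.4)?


Mx = (12.4 - 33.3)/2 = -20.9/2 = -10.4500
My = (-27.7 + 27.4)/2 = -0.3/2 = -0.1500

(-10.4500, -0.1500)


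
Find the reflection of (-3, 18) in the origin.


Reflection rule for origin: (-x, -y)
(-3, 18) -> (3, -18)

(3, -18)


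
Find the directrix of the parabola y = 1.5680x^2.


a = 1.5680
1/(4a) = 0.1594
directrix: y = -0.1594 = -0.1594

y = -0.1594


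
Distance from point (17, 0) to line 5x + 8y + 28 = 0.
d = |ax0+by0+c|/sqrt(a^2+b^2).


|5*17 + 8*0 + 28| = |113| = 113
sqrt(25 + 64) = sqrt(89) = 9.4340
d = 113/sqrt(89) = 11.9780

11.9780


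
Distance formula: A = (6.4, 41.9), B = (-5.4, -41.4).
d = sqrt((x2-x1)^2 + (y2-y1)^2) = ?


dx = -5.4 - 6.4 = -11.8
dy = -41.4 - 41.9 = -83.3
d = sqrt(139.24 + 6938.89) = sqrt(7078.13) = 84.1316

84.1316


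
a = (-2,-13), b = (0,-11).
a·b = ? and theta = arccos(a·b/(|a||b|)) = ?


a·b = -2*0 - 13*(-11) = 0 + 143 = 143
|a| = sqrt(4+169) = 13.1529
|b| = sqrt(0+121) = 11.0000
cos(theta) = 143/(sqrt(173)*sqrt(121)) = 143/sqrt(20933) = 0.988372
theta = arccos(143/sqrt(20933)) = 8.7462 degrees

a·b = 143, theta = 8.7462 deg


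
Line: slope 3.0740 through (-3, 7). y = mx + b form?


y - 7 = 3.0740(x + 3)
y = 3.0740x + 7 - 3.0740*(-3)
y = 3.0740x + 16.2220

y = 3.0740x + 16.2220


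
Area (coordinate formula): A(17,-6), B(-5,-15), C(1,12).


17*(-15-12) = -459
-5*(12+ 6) = -90
1*(-6+ 15) = 9
sum = -540
Area = |-540|/2 = 270.0000

270.0000 sq units


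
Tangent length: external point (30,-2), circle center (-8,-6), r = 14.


d = sqrt((30+ 8)^2 + (-2+ 6)^2) = sqrt(1444+16) = 38.2099
L = sqrt(1460.0000 - 196) = sqrt(1264.0000) = 35.5528

35.5528


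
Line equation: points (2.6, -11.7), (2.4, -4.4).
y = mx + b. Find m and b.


m = (7.3)/(-0.2) = -36.5000
b = y1 - m*x1 = -11.7 - (7.3*2.6)/(-0.2) = -11.7 + 94.9000 = 83.2000

y = -36.5000x + 83.2000


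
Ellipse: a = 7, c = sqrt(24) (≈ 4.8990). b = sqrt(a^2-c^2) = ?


b^2 = 7^2 - (sqrt(24))^2 = 49 - 24 = 25
b = sqrt(25) = 5

b = 5


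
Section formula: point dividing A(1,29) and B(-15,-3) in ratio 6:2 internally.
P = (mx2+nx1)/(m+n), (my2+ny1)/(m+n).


Px = (6*(-15) + 2*1)/8 = -88/8 = -11.0000
Py = (6*(-3) + 2*29)/8 = 40/8 = 5.0000

P = (-11.0000, 5.0000)


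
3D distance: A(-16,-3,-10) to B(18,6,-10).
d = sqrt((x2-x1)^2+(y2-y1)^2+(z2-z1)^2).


dx=34, dy=9, dz=0
d = sqrt(1156+81+0) = sqrt(1237) = 35.1710

35.1710


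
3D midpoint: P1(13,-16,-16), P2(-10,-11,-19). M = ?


Mx = (13- 10)/2 = 1.5000
My = (-16- 11)/2 = -13.5000
Mz = (-16- 19)/2 = -17.5000

M = (1.5000, -13.5000, -17.5000)


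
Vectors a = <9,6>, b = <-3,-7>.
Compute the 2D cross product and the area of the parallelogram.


cross = 9*(-7) - 6*(-3) = -63 + 18 = -45
Parallelogram area = |-45| = 45

cross = -45, parallelogram area = 45


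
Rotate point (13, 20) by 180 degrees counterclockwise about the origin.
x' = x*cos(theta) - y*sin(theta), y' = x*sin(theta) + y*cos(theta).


cos(180) = -1, sin(180) = 0
x' = 13*(-1) - 20*0 = -13
y' = 13*0 + 20*(-1) = -20

(-13, -20)


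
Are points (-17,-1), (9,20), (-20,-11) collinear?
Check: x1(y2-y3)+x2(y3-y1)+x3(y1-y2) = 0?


-17*(20+ 11) + 9*(-11+ 1) - 20*(-1-20)
= -527 - 90 + 420 = -197

No, not collinear (determinant = -197)


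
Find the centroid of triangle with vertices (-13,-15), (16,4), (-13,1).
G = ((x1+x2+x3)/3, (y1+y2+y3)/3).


Gx = (-13+16- 13)/3 = -10/3 = -3.3333
Gy = (-15+4+1)/3 = -10/3 = -3.3333

G = (-3.3333, -3.3333)


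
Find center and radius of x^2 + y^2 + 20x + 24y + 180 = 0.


h = -D/2 = -20/2 = -10
k = -E/2 = -24/2 = -12
r^2 = h^2 + k^2 - F = 100 + 144 - 180 = 64
r = 8

Center (-10, -12), radius = 8


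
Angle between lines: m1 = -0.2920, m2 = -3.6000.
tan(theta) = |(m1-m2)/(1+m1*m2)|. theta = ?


m1-m2 = 3.308
1+m1*m2 = 2.0512
tan(theta) = |3.308/2.0512| = 1.612715
theta = arctan(|3.308/2.0512|) = 58.1981 degrees (acute angle)

58.1981 degrees


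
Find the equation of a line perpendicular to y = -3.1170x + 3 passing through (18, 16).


Perpendicular slope = -1/m1 = -1/(-3.1170) = 0.3208
b2 = y0 - m2*x0 = 16 + 18/(-3.1170) = 16 - 5.7748 = 10.2252

y = 0.3208x + 10.2252


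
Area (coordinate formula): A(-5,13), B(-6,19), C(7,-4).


-5*(19+ 4) = -115
-6*(-4-13) = 102
7*(13-19) = -42
sum = -55
Area = |-55|/2 = 27.5000

27.5000 sq units


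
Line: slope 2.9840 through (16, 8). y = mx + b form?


y - 8 = 2.9840(x - 16)
y = 2.9840x + 8 - 2.9840*16
y = 2.9840x - 39.7440

y = 2.9840x - 39.7440


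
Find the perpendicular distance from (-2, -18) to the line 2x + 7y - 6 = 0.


|2*(-2) + 7*(-18) - 6| = |-136| = 136
sqrt(4 + 49) = sqrt(53) = 7.2801
d = 136/sqrt(53) = 18.6810

18.6810


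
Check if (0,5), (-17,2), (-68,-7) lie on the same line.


0*(2+ 7) - 17*(-7-5) - 68*(5-2)
= 0 + 204 - 204 = 0

Yes, collinear (determinant = 0)


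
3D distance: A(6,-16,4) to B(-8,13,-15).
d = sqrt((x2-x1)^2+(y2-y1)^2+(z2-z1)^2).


dx=-14, dy=29, dz=-19
d = sqrt(196+841+361) = sqrt(1398) = 37.3898

37.3898


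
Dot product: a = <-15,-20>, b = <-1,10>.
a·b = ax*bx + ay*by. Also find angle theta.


a·b = -15*(-1) - 20*10 = 15 - 200 = -185
|a| = sqrt(225+400) = 25.0000
|b| = sqrt(1+100) = 10.0499
cos(theta) = -185/(sqrt(625)*sqrt(101)) = -185/sqrt(63125) = -0.736328
theta = arccos(-185/sqrt(63125)) = 137.4195 degrees

a·b = -185, theta = 137.4195 deg


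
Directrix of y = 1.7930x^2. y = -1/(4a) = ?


a = 1.7930
1/(4a) = 0.1394
directrix: y = -0.1394 = -0.1394

y = -0.1394


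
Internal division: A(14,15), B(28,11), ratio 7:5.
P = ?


Px = (7*28 + 5*14)/12 = 266/12 = 22.1667
Py = (7*11 + 5*15)/12 = 152/12 = 12.6667

P = (22.1667, 12.6667)


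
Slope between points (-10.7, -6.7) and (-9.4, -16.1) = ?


dy = -16.1 + 6.7 = -9.4
dx = -9.4 + 10.7 = 1.3
m = -9.4/1.3 = -7.2308

m = -7.2308


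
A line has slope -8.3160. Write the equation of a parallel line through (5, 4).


Parallel lines have equal slopes.
m2 = -8.3160
b2 = 4 + 8.3160*5 = 45.5800

y = -8.3160x + 45.5800


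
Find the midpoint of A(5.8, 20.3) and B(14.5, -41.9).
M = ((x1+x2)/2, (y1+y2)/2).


Mx = (5.8 + 14.5)/2 = 20.3/2 = 10.1500
My = (20.3 - 41.9)/2 = -21.6/2 = -10.8000

(10.1500, -10.8000)


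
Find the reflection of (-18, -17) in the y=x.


Reflection rule for y=x: (y, x)
(-18, -17) -> (-17, -18)

(-17, -18)


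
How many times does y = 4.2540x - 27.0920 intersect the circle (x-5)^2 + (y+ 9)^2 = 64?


Substitute y = 4.2540x - 27.0920: (x-5)^2 + (4.2540x- 27.0920+ 9)^2 = 64
Expand to Ax^2 + Bx + C = 0, where b-k = -18.092
A = 1+m^2 = 19.096516
B = 2(m(b-k) - h) = 2(4.2540*(-18.092) - 5) = -163.926736
C = h^2 + (b-k)^2 - r^2 = 25 + 327.320464 - 64 = 288.320464
disc = B^2-4AC = 26871.9748 - 22023.6654 = 4848.3094
disc > 0

2 intersection points
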